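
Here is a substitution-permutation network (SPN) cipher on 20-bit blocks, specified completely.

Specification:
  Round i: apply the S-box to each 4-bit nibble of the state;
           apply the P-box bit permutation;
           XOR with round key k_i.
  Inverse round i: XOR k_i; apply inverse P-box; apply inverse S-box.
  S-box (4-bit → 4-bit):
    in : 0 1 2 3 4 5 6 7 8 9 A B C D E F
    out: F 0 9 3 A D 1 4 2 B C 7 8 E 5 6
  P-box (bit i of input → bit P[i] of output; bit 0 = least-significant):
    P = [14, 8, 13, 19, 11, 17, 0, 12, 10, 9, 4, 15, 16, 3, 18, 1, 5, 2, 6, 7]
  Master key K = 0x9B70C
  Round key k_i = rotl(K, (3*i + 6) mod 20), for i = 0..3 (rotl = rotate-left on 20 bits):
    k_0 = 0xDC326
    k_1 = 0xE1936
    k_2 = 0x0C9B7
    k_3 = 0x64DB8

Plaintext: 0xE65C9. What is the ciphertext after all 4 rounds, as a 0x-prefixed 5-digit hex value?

s_0 = plaintext = 0xE65C9
s_1 = Round(s_0, k_0) = 0x41656
s_2 = Round(s_1, k_1) = 0xE45B3
s_3 = Round(s_2, k_2) = 0x204CC
s_4 = Round(s_3, k_3) = 0xBDF12

0xBDF12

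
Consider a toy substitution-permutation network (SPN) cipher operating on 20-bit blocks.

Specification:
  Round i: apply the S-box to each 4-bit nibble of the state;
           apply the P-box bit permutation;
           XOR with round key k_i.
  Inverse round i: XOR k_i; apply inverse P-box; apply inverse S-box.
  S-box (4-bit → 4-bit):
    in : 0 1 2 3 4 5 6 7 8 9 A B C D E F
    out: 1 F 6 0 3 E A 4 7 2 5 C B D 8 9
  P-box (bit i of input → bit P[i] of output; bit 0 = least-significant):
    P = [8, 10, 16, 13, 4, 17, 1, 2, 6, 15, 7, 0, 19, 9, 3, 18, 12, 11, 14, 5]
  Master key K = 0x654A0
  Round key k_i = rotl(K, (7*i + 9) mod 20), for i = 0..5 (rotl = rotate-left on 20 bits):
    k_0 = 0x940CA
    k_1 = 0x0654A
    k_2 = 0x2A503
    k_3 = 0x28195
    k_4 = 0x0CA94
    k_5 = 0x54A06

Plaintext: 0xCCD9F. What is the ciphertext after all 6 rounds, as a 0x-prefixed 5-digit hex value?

0x2E21F

s_0 = plaintext = 0xCCD9F
s_1 = Round(s_0, k_0) = 0x77B2B
s_2 = Round(s_1, k_1) = 0x305C1
s_3 = Round(s_2, k_2) = 0x90096
s_4 = Round(s_3, k_3) = 0x8ADD5
s_5 = Round(s_4, k_4) = 0x9B64B
s_6 = Round(s_5, k_5) = 0x2E21F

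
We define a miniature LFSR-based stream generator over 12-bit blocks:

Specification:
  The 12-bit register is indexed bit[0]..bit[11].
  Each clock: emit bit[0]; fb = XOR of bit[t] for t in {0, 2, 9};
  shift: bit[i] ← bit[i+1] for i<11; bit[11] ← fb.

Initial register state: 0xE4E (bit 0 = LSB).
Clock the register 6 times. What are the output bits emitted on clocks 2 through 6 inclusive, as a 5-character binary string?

11100

reg_0 = 0xE4E
clock 1: out=0, reg = 0x727
clock 2: out=1, reg = 0xB93
clock 3: out=1, reg = 0x5C9
clock 4: out=1, reg = 0xAE4
clock 5: out=0, reg = 0x572
clock 6: out=0, reg = 0x2B9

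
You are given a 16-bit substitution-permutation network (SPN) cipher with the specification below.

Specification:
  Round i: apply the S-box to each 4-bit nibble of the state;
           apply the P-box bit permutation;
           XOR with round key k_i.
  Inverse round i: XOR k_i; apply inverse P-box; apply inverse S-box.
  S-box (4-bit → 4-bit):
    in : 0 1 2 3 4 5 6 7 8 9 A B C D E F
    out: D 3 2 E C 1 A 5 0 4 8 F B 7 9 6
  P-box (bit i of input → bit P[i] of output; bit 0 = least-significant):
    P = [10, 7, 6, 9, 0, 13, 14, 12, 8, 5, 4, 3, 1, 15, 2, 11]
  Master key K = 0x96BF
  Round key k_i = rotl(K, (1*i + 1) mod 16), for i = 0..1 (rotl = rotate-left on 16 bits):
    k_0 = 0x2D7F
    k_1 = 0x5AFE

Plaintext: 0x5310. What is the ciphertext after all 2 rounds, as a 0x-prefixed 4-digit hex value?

s_0 = plaintext = 0x5310
s_1 = Round(s_0, k_0) = 0x0B04
s_2 = Round(s_1, k_1) = 0x0181

0x0181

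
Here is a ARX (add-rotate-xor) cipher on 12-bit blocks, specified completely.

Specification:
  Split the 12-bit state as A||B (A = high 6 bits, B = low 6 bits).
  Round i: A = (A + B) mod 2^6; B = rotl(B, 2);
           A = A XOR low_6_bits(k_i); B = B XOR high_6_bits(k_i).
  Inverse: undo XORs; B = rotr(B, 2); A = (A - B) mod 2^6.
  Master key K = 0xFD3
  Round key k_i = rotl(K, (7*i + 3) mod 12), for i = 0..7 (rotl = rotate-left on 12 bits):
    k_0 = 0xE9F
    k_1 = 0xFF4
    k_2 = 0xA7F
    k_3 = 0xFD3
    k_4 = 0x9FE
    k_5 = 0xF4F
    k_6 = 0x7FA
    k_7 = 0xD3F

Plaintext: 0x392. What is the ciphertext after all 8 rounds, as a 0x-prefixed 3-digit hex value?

s_0 = plaintext = 0x392
s_1 = Round(s_0, k_0) = 0xFF3
s_2 = Round(s_1, k_1) = 0x1B0
s_3 = Round(s_2, k_2) = 0x26A
s_4 = Round(s_3, k_3) = 0x815
s_5 = Round(s_4, k_4) = 0x2F2
s_6 = Round(s_5, k_5) = 0xCB6
s_7 = Round(s_6, k_6) = 0x484
s_8 = Round(s_7, k_7) = 0xA64

0xA64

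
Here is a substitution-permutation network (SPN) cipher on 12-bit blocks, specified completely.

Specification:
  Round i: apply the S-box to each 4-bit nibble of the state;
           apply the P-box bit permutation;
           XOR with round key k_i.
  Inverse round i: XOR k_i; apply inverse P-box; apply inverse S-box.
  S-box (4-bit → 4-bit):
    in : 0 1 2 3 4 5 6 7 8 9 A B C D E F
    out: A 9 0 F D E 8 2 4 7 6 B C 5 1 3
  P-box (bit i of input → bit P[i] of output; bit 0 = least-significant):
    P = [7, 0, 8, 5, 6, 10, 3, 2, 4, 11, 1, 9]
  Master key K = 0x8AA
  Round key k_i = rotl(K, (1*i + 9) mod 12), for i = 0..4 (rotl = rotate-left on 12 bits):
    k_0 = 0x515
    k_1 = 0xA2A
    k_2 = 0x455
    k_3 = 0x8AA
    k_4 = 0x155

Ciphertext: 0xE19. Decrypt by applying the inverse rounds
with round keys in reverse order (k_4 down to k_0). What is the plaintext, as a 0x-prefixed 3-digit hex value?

s_0 = ciphertext = 0xE19
s_1 = InvRound(s_0, k_4) = 0x038
s_2 = InvRound(s_1, k_3) = 0x92E
s_3 = InvRound(s_2, k_2) = 0x995
s_4 = InvRound(s_3, k_1) = 0x4C3
s_5 = InvRound(s_4, k_0) = 0xD1D

0xD1D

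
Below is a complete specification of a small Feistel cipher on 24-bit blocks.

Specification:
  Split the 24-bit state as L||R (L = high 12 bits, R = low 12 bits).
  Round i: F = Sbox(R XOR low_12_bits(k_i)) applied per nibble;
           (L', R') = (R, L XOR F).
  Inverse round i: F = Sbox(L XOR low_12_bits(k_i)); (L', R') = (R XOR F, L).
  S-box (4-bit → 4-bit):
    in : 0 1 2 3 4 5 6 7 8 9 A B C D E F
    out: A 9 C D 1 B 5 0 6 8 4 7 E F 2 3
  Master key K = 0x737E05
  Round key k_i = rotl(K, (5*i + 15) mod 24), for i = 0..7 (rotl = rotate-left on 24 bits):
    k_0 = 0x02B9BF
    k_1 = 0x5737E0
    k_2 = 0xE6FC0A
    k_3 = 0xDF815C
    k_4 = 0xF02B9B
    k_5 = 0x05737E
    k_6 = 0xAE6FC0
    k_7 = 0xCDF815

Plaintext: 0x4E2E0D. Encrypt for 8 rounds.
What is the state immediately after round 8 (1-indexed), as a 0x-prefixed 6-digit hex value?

0xA25DC6

s_0 = plaintext = 0x4E2E0D
s_1 = Round(s_0, k_0) = 0xE0D49E
s_2 = Round(s_1, k_1) = 0x49E30F
s_3 = Round(s_2, k_2) = 0x30F735
s_4 = Round(s_3, k_3) = 0x735657
s_5 = Round(s_4, k_4) = 0x6578DB
s_6 = Round(s_5, k_5) = 0x8DB11C
s_7 = Round(s_6, k_6) = 0x11CA25
s_8 = Round(s_7, k_7) = 0xA25DC6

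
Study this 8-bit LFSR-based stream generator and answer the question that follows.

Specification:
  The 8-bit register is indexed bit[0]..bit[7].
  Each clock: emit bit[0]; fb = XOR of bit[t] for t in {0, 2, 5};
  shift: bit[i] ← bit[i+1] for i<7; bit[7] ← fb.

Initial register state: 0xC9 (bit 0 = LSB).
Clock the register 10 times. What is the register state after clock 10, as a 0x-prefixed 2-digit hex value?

reg_0 = 0xC9
clock 1: out=1, reg = 0xE4
clock 2: out=0, reg = 0x72
clock 3: out=0, reg = 0xB9
clock 4: out=1, reg = 0x5C
clock 5: out=0, reg = 0xAE
clock 6: out=0, reg = 0x57
clock 7: out=1, reg = 0x2B
clock 8: out=1, reg = 0x15
clock 9: out=1, reg = 0x0A
clock 10: out=0, reg = 0x05

0x05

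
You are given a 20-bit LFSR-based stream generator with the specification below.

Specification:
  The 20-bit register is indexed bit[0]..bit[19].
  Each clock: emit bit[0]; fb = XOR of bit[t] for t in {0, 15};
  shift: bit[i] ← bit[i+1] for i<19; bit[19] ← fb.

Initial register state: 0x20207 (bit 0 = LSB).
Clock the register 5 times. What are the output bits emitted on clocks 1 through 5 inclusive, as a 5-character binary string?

11100

reg_0 = 0x20207
clock 1: out=1, reg = 0x90103
clock 2: out=1, reg = 0xC8081
clock 3: out=1, reg = 0x64040
clock 4: out=0, reg = 0x32020
clock 5: out=0, reg = 0x19010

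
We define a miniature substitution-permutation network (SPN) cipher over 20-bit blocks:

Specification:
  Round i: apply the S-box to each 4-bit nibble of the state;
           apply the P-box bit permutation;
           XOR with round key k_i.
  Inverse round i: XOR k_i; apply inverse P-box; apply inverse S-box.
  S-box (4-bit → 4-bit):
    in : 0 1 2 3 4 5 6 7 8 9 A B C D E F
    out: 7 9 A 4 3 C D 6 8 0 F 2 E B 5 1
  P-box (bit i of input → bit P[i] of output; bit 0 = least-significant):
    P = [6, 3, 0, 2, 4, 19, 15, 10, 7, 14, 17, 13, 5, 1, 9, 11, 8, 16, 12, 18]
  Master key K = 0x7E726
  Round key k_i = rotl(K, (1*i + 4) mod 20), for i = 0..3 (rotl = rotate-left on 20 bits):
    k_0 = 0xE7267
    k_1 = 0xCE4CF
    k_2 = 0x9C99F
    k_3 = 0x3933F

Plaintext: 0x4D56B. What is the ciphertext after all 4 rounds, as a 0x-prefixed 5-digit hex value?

0x5D825

s_0 = plaintext = 0x4D56B
s_1 = Round(s_0, k_0) = 0xDDF5D
s_2 = Round(s_1, k_1) = 0x96921
s_3 = Round(s_2, k_2) = 0x1C7FB
s_4 = Round(s_3, k_3) = 0x5D825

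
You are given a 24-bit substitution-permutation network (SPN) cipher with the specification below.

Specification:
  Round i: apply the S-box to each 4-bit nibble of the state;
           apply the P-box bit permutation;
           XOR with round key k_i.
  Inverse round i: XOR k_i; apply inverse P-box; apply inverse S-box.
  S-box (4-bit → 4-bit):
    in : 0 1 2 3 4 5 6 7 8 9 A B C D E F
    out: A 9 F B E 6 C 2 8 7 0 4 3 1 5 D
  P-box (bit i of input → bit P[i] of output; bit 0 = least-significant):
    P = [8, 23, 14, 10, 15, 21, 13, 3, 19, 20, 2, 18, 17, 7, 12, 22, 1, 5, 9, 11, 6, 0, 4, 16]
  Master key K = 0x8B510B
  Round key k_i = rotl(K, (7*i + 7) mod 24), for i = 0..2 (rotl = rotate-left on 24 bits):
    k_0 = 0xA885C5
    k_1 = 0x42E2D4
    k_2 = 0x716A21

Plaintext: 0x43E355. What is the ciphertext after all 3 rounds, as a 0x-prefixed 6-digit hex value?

0xB64906

s_0 = plaintext = 0x43E355
s_1 = Round(s_0, k_0) = 0x17FDF6
s_2 = Round(s_1, k_1) = 0x0916BC
s_3 = Round(s_2, k_2) = 0xB64906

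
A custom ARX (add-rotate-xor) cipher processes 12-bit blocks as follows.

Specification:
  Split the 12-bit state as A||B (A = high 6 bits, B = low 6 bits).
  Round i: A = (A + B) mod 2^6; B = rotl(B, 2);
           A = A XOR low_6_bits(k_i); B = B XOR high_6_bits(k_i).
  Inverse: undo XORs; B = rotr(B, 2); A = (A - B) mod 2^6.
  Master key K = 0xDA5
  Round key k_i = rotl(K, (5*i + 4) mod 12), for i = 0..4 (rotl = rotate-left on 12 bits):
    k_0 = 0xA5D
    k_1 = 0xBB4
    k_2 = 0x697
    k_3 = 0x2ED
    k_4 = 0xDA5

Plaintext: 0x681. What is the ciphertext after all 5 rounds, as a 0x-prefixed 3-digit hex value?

0xDE4

s_0 = plaintext = 0x681
s_1 = Round(s_0, k_0) = 0x1AD
s_2 = Round(s_1, k_1) = 0x1D8
s_3 = Round(s_2, k_2) = 0x23B
s_4 = Round(s_3, k_3) = 0xBA4
s_5 = Round(s_4, k_4) = 0xDE4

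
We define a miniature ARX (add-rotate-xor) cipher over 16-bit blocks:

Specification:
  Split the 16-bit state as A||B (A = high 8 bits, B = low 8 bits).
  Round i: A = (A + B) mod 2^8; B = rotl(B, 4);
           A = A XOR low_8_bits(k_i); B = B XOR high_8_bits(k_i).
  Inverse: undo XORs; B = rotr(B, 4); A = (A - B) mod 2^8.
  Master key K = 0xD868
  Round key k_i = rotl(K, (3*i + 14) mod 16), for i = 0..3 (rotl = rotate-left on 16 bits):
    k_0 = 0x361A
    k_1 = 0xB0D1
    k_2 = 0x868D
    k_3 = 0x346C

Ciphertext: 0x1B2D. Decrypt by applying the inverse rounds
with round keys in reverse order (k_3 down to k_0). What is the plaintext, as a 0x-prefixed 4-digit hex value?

s_0 = ciphertext = 0x1B2D
s_1 = InvRound(s_0, k_3) = 0xE691
s_2 = InvRound(s_1, k_2) = 0xFA71
s_3 = InvRound(s_2, k_1) = 0x0F1C
s_4 = InvRound(s_3, k_0) = 0x73A2

0x73A2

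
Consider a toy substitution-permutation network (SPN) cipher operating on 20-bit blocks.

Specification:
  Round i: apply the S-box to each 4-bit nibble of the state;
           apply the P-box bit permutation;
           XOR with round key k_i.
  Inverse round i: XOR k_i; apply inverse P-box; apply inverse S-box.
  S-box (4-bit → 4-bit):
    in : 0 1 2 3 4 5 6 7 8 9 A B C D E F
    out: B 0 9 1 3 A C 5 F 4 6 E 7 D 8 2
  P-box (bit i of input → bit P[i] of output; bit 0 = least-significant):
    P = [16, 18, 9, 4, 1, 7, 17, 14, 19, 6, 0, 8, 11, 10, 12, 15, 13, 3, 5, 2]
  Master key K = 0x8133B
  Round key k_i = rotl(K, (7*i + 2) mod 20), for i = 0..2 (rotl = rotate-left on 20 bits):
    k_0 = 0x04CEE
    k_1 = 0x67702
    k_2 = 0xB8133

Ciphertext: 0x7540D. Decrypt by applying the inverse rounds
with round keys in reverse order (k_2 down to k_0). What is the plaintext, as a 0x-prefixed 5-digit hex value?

0xF95CF

s_0 = ciphertext = 0x7540D
s_1 = InvRound(s_0, k_2) = 0xBB225
s_2 = InvRound(s_1, k_1) = 0x65D24
s_3 = InvRound(s_2, k_0) = 0xF95CF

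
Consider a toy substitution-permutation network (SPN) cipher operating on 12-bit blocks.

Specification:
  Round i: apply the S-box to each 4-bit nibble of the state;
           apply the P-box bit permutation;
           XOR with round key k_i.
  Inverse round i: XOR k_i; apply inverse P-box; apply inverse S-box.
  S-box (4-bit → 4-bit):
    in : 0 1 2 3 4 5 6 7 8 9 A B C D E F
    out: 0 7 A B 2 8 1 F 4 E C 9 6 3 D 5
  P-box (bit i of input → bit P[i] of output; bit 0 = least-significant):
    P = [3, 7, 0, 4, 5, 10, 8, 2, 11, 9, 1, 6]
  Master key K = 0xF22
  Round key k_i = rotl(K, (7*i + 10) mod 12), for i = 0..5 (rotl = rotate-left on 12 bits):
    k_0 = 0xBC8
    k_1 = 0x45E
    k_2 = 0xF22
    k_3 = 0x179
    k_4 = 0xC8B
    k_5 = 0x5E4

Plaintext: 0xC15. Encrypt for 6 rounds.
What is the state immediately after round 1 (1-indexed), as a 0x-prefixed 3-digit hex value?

0xCFA

s_0 = plaintext = 0xC15
s_1 = Round(s_0, k_0) = 0xCFA
s_2 = Round(s_1, k_1) = 0x76D
s_3 = Round(s_2, k_2) = 0x5C8
s_4 = Round(s_3, k_3) = 0x438
s_5 = Round(s_4, k_4) = 0xAAE
s_6 = Round(s_5, k_5) = 0x4BB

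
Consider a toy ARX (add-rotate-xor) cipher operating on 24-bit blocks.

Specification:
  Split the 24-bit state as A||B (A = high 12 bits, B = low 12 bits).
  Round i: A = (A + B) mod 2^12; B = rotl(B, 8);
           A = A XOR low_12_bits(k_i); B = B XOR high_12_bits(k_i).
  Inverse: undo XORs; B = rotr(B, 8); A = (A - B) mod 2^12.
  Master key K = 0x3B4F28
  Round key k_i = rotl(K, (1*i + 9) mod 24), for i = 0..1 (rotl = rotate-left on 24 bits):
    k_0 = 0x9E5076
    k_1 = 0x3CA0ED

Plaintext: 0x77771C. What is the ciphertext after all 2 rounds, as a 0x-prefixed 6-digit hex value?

0x494793

s_0 = plaintext = 0x77771C
s_1 = Round(s_0, k_0) = 0xEE5594
s_2 = Round(s_1, k_1) = 0x494793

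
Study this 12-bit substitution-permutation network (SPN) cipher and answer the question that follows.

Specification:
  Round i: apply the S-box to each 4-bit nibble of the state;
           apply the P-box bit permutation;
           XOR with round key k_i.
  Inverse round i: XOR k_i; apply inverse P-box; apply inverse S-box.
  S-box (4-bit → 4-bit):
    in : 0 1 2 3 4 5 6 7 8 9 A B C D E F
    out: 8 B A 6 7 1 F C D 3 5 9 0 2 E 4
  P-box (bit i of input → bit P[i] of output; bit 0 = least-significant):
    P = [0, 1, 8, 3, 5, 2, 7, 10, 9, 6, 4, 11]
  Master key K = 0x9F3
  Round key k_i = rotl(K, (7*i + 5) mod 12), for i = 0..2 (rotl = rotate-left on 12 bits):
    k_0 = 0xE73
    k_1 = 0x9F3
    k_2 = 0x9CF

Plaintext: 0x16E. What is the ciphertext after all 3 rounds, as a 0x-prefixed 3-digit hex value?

s_0 = plaintext = 0x16E
s_1 = Round(s_0, k_0) = 0x19D
s_2 = Round(s_1, k_1) = 0x395
s_3 = Round(s_2, k_2) = 0x9BA

0x9BA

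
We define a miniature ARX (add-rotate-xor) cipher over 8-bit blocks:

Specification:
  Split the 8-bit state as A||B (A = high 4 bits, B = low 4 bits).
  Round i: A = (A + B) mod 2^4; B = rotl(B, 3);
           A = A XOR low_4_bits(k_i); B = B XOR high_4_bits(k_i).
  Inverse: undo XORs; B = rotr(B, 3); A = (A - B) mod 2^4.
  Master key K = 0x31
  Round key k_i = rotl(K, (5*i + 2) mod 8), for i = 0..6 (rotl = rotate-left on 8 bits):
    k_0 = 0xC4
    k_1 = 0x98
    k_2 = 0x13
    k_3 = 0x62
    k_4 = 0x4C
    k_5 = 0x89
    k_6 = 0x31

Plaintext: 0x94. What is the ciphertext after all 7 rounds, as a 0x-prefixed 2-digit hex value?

s_0 = plaintext = 0x94
s_1 = Round(s_0, k_0) = 0x9E
s_2 = Round(s_1, k_1) = 0xFE
s_3 = Round(s_2, k_2) = 0xE6
s_4 = Round(s_3, k_3) = 0x65
s_5 = Round(s_4, k_4) = 0x7E
s_6 = Round(s_5, k_5) = 0xCF
s_7 = Round(s_6, k_6) = 0xAC

0xAC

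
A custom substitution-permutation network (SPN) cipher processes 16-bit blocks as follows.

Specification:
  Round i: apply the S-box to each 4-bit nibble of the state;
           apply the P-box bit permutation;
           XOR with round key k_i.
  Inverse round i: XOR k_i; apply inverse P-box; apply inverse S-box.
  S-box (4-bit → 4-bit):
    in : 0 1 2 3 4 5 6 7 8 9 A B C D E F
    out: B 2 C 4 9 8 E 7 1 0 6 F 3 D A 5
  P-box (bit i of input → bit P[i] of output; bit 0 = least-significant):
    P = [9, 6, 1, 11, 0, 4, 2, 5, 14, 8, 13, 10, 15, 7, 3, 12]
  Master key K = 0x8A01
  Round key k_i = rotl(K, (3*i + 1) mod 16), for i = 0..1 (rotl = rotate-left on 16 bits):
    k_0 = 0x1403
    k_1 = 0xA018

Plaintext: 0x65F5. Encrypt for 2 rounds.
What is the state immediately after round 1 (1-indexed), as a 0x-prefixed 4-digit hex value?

s_0 = plaintext = 0x65F5
s_1 = Round(s_0, k_0) = 0x088E
s_2 = Round(s_1, k_1) = 0x78D9

0x088E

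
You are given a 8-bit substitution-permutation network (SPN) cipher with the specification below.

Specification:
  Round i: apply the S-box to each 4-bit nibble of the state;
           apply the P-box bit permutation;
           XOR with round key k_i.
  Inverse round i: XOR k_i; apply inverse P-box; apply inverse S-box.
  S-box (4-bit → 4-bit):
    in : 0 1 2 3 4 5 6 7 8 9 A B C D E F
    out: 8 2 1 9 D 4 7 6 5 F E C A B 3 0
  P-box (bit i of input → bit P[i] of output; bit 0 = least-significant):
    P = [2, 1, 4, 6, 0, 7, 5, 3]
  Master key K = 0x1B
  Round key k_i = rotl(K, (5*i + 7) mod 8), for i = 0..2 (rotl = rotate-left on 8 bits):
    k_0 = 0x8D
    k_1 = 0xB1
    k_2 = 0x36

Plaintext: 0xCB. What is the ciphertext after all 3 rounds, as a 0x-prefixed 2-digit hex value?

s_0 = plaintext = 0xCB
s_1 = Round(s_0, k_0) = 0x55
s_2 = Round(s_1, k_1) = 0x81
s_3 = Round(s_2, k_2) = 0x15

0x15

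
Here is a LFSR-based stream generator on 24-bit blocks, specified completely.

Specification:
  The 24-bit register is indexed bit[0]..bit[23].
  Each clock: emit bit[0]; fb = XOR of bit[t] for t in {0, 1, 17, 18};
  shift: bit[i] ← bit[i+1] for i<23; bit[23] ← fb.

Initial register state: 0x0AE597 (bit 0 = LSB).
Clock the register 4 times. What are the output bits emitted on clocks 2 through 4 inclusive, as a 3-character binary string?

110

reg_0 = 0x0AE597
clock 1: out=1, reg = 0x8572CB
clock 2: out=1, reg = 0xC2B965
clock 3: out=1, reg = 0x615CB2
clock 4: out=0, reg = 0xB0AE59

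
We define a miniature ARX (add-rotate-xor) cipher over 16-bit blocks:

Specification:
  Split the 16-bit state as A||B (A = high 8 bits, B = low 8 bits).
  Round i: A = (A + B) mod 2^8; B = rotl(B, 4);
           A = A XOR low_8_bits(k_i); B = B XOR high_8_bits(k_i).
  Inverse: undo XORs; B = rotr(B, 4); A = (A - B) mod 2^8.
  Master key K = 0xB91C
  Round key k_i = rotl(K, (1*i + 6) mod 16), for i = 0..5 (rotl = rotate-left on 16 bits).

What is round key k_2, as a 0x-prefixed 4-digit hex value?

K = 0xB91C
k_0 = rotl(K, (1*0+6) mod 16) = rotl(K, 6) = 0x472E
k_1 = rotl(K, (1*1+6) mod 16) = rotl(K, 7) = 0x8E5C
k_2 = rotl(K, (1*2+6) mod 16) = rotl(K, 8) = 0x1CB9

0x1CB9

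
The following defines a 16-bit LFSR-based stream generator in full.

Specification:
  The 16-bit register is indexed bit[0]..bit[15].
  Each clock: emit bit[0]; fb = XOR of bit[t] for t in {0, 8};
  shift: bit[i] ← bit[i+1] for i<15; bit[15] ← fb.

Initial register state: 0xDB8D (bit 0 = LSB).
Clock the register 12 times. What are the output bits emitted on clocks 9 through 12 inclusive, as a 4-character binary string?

reg_0 = 0xDB8D
clock 1: out=1, reg = 0x6DC6
clock 2: out=0, reg = 0xB6E3
clock 3: out=1, reg = 0xDB71
clock 4: out=1, reg = 0x6DB8
clock 5: out=0, reg = 0xB6DC
clock 6: out=0, reg = 0x5B6E
clock 7: out=0, reg = 0xADB7
clock 8: out=1, reg = 0x56DB
clock 9: out=1, reg = 0xAB6D
clock 10: out=1, reg = 0x55B6
clock 11: out=0, reg = 0xAADB
clock 12: out=1, reg = 0xD56D

1101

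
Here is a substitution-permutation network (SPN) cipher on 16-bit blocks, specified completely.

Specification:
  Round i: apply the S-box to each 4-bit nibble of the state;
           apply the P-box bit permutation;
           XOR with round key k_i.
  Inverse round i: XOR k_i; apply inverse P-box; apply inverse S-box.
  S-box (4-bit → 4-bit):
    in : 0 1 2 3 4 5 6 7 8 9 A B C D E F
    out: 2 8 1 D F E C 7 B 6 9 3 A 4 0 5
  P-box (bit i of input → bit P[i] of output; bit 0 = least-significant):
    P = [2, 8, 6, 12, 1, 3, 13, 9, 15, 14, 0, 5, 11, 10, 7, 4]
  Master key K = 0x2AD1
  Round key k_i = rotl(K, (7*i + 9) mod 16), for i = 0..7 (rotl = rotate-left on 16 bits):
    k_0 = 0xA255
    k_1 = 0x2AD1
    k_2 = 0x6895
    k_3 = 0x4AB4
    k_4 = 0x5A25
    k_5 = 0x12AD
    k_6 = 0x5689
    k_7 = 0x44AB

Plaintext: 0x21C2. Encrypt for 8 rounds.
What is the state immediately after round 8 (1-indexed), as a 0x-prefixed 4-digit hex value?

s_0 = plaintext = 0x21C2
s_1 = Round(s_0, k_0) = 0xA879
s_2 = Round(s_1, k_1) = 0xC3AB
s_3 = Round(s_2, k_2) = 0xEFA2
s_4 = Round(s_3, k_3) = 0xC8B3
s_5 = Round(s_4, k_4) = 0x8E5B
s_6 = Round(s_5, k_5) = 0x3DB1
s_7 = Round(s_6, k_6) = 0x4E12
s_8 = Round(s_7, k_7) = 0x4A3F

0x4A3F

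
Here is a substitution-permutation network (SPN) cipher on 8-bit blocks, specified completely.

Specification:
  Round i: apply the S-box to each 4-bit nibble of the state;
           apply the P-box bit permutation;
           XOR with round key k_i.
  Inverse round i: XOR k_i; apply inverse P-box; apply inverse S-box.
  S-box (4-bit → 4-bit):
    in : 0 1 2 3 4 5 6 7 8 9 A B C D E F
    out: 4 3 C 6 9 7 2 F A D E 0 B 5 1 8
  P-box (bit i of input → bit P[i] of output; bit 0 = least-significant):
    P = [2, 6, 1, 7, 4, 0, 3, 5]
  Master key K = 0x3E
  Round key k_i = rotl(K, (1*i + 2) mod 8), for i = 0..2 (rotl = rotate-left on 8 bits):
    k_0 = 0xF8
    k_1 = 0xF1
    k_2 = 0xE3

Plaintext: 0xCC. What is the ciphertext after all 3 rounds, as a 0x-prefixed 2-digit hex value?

0x43

s_0 = plaintext = 0xCC
s_1 = Round(s_0, k_0) = 0x0D
s_2 = Round(s_1, k_1) = 0xFF
s_3 = Round(s_2, k_2) = 0x43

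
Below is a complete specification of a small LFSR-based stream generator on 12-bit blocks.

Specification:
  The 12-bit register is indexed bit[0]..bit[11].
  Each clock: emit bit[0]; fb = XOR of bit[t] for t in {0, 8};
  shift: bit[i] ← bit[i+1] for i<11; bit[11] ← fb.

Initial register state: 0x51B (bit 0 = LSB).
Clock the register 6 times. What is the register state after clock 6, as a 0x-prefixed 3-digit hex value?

0xF94

reg_0 = 0x51B
clock 1: out=1, reg = 0x28D
clock 2: out=1, reg = 0x946
clock 3: out=0, reg = 0xCA3
clock 4: out=1, reg = 0xE51
clock 5: out=1, reg = 0xF28
clock 6: out=0, reg = 0xF94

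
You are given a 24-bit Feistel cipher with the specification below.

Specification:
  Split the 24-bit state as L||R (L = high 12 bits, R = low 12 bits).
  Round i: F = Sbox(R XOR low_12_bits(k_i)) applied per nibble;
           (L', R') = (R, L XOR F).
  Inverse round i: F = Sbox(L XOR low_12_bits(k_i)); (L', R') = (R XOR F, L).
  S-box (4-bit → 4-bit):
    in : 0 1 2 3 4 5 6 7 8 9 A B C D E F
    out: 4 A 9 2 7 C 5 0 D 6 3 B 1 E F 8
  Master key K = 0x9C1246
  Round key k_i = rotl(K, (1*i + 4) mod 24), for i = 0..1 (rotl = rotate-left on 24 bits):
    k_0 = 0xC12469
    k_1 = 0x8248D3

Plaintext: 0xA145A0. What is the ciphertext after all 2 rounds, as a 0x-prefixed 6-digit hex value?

s_0 = plaintext = 0xA145A0
s_1 = Round(s_0, k_0) = 0x5A0002
s_2 = Round(s_1, k_1) = 0x00284A

0x00284A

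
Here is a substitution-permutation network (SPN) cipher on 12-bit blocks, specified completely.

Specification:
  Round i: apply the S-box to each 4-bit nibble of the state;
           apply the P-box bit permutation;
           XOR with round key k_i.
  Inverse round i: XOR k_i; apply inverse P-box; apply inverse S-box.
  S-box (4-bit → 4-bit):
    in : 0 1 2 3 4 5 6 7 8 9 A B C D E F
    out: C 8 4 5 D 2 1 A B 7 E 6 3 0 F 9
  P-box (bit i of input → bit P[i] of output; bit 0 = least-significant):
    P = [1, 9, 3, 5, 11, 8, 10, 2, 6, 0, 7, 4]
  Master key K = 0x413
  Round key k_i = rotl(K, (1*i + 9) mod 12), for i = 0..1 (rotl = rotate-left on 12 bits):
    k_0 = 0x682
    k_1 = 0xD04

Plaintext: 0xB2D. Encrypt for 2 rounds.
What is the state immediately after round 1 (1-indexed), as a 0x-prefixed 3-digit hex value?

0x203

s_0 = plaintext = 0xB2D
s_1 = Round(s_0, k_0) = 0x203
s_2 = Round(s_1, k_1) = 0x98A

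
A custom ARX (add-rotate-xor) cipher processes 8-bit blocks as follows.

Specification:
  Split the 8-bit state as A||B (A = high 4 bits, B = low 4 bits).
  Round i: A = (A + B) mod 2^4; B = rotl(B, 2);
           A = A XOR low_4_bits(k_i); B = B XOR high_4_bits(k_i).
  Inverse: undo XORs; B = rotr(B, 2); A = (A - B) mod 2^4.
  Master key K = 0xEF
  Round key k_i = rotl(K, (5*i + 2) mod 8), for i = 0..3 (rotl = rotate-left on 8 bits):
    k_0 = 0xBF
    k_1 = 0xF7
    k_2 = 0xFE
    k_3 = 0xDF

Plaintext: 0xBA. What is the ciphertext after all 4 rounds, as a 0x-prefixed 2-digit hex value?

s_0 = plaintext = 0xBA
s_1 = Round(s_0, k_0) = 0xA1
s_2 = Round(s_1, k_1) = 0xCB
s_3 = Round(s_2, k_2) = 0x91
s_4 = Round(s_3, k_3) = 0x59

0x59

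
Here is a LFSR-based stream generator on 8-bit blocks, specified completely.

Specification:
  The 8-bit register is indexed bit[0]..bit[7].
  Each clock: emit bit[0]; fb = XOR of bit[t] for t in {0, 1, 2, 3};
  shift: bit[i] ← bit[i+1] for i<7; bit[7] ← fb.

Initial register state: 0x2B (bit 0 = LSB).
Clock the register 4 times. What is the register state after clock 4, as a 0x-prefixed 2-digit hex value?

0x12

reg_0 = 0x2B
clock 1: out=1, reg = 0x95
clock 2: out=1, reg = 0x4A
clock 3: out=0, reg = 0x25
clock 4: out=1, reg = 0x12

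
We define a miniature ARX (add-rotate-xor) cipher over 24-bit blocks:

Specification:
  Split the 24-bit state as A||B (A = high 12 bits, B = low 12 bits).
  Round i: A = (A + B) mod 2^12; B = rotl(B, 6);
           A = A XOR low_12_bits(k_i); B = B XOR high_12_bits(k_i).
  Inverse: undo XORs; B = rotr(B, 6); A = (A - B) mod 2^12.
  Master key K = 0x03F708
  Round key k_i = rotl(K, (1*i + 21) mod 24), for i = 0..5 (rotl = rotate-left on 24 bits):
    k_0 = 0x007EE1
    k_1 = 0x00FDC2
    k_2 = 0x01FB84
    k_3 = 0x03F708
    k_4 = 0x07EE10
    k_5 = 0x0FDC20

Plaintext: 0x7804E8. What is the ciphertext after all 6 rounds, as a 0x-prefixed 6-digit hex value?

s_0 = plaintext = 0x7804E8
s_1 = Round(s_0, k_0) = 0x289A14
s_2 = Round(s_1, k_1) = 0x15F527
s_3 = Round(s_2, k_2) = 0xD029CB
s_4 = Round(s_3, k_3) = 0x1C52D8
s_5 = Round(s_4, k_4) = 0xA8D675
s_6 = Round(s_5, k_5) = 0xD22DA4

0xD22DA4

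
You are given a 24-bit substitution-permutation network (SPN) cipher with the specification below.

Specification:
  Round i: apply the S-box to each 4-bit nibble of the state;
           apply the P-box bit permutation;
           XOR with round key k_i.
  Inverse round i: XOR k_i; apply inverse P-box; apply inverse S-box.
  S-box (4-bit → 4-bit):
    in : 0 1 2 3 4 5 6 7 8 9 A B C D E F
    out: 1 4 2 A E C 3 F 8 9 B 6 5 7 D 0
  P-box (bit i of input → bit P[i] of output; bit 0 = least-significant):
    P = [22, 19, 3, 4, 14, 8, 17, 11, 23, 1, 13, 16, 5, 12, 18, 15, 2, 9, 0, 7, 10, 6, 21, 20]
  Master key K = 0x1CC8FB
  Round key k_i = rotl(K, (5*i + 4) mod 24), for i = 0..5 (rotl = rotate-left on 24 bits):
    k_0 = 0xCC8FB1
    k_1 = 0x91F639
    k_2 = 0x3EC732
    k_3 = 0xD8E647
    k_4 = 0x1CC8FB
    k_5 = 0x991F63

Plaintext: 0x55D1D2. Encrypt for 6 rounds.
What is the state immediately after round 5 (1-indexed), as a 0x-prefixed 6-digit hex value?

0x552839

s_0 = plaintext = 0x55D1D2
s_1 = Round(s_0, k_0) = 0xF2FE10
s_2 = Round(s_1, k_1) = 0x52D439
s_3 = Round(s_2, k_2) = 0x4BFC00
s_4 = Round(s_3, k_3) = 0x288406
s_5 = Round(s_4, k_4) = 0x552839
s_6 = Round(s_5, k_5) = 0xE806F2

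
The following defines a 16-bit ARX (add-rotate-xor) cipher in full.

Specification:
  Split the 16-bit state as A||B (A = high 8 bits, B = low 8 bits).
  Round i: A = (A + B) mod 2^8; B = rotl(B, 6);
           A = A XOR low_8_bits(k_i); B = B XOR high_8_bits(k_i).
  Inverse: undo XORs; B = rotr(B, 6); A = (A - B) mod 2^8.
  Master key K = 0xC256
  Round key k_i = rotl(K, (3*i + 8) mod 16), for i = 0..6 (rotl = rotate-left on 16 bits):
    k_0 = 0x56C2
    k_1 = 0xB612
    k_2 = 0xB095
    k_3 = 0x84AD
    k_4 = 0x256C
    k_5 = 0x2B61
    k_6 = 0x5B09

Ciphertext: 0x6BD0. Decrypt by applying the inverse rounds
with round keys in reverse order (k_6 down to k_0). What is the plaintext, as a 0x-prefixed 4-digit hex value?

s_0 = ciphertext = 0x6BD0
s_1 = InvRound(s_0, k_6) = 0x342E
s_2 = InvRound(s_1, k_5) = 0x4114
s_3 = InvRound(s_2, k_4) = 0x69C4
s_4 = InvRound(s_3, k_3) = 0xC301
s_5 = InvRound(s_4, k_2) = 0x90C6
s_6 = InvRound(s_5, k_1) = 0xC1C1
s_7 = InvRound(s_6, k_0) = 0xA55E

0xA55E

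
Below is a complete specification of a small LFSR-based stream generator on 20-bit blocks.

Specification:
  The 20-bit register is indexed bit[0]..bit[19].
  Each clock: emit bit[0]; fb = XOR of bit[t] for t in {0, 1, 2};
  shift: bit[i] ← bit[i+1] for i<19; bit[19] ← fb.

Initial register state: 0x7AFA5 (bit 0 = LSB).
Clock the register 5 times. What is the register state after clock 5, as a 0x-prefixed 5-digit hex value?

0xF3D7D

reg_0 = 0x7AFA5
clock 1: out=1, reg = 0x3D7D2
clock 2: out=0, reg = 0x9EBE9
clock 3: out=1, reg = 0xCF5F4
clock 4: out=0, reg = 0xE7AFA
clock 5: out=0, reg = 0xF3D7D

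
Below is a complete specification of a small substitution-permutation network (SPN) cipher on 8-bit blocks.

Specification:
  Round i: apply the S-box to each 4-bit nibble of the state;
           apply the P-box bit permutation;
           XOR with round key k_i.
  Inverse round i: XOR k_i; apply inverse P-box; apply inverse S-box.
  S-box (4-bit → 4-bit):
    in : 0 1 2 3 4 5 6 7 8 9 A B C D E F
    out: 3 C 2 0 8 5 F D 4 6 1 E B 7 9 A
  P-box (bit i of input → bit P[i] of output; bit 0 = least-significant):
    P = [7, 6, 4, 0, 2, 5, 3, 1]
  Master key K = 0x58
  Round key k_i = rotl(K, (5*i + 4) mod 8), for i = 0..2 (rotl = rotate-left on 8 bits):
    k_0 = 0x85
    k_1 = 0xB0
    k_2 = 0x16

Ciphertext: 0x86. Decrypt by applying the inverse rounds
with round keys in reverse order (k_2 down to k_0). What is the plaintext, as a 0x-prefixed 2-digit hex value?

0xB4

s_0 = ciphertext = 0x86
s_1 = InvRound(s_0, k_2) = 0x35
s_2 = InvRound(s_1, k_1) = 0xAE
s_3 = InvRound(s_2, k_0) = 0xB4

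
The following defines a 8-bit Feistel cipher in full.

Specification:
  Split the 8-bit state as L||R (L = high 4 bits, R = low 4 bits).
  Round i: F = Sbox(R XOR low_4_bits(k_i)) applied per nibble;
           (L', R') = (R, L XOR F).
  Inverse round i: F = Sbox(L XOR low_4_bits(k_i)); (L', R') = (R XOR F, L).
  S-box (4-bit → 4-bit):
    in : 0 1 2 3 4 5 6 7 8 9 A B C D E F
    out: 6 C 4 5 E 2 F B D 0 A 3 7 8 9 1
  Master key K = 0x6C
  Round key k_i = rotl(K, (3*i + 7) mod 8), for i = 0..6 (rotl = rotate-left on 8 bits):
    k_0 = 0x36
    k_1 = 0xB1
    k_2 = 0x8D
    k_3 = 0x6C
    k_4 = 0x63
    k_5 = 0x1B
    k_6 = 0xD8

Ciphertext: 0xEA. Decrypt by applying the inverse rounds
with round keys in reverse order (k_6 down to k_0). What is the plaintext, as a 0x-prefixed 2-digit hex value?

0x53

s_0 = ciphertext = 0xEA
s_1 = InvRound(s_0, k_6) = 0x5E
s_2 = InvRound(s_1, k_5) = 0x75
s_3 = InvRound(s_2, k_4) = 0xB7
s_4 = InvRound(s_3, k_3) = 0xCB
s_5 = InvRound(s_4, k_2) = 0x7C
s_6 = InvRound(s_5, k_1) = 0x37
s_7 = InvRound(s_6, k_0) = 0x53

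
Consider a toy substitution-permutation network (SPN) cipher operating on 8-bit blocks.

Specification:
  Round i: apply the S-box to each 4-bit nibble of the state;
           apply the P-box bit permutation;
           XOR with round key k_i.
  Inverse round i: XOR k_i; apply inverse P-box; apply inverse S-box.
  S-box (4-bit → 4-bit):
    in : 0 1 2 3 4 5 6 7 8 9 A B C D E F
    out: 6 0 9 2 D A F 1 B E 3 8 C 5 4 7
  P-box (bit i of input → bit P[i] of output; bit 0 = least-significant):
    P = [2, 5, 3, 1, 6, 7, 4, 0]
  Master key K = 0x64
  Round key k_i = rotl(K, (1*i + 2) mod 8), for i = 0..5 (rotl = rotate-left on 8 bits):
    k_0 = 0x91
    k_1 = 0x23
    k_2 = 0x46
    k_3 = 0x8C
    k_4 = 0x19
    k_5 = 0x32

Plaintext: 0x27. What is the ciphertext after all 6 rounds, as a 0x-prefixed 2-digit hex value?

0x1F

s_0 = plaintext = 0x27
s_1 = Round(s_0, k_0) = 0xD4
s_2 = Round(s_1, k_1) = 0x7D
s_3 = Round(s_2, k_2) = 0x0A
s_4 = Round(s_3, k_3) = 0x38
s_5 = Round(s_4, k_4) = 0xBF
s_6 = Round(s_5, k_5) = 0x1F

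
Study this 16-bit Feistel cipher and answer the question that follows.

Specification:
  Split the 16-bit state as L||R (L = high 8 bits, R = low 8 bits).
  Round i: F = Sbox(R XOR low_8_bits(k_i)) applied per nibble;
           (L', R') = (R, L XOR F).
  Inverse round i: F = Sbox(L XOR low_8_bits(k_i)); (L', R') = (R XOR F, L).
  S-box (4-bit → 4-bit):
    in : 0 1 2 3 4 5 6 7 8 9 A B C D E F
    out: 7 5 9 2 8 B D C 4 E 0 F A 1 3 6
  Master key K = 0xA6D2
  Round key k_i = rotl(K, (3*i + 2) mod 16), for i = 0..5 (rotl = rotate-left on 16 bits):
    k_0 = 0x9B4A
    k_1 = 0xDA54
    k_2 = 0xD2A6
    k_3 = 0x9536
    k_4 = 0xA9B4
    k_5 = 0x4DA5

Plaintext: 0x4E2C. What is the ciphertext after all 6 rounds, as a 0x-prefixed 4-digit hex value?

0x59CE

s_0 = plaintext = 0x4E2C
s_1 = Round(s_0, k_0) = 0x2C93
s_2 = Round(s_1, k_1) = 0x9380
s_3 = Round(s_2, k_2) = 0x800E
s_4 = Round(s_3, k_3) = 0x0EA4
s_5 = Round(s_4, k_4) = 0xA459
s_6 = Round(s_5, k_5) = 0x59CE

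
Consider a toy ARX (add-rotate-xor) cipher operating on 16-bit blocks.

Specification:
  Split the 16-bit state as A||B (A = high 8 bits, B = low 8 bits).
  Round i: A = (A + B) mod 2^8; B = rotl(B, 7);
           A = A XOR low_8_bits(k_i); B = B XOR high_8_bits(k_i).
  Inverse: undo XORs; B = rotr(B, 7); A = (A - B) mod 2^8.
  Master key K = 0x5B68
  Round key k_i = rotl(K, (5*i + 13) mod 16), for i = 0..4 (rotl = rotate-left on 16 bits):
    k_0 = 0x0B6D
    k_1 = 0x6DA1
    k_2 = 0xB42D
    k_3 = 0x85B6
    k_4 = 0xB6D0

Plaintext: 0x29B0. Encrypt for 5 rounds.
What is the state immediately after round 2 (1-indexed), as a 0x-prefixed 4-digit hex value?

s_0 = plaintext = 0x29B0
s_1 = Round(s_0, k_0) = 0xB453
s_2 = Round(s_1, k_1) = 0xA6C4
s_3 = Round(s_2, k_2) = 0x47D6
s_4 = Round(s_3, k_3) = 0xABEE
s_5 = Round(s_4, k_4) = 0x49C1

0xA6C4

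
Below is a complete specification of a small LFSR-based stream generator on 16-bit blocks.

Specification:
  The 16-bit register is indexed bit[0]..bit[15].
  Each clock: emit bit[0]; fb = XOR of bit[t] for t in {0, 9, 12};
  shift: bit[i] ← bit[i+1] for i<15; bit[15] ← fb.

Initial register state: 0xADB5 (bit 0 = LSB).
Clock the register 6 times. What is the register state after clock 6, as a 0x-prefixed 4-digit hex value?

reg_0 = 0xADB5
clock 1: out=1, reg = 0xD6DA
clock 2: out=0, reg = 0x6B6D
clock 3: out=1, reg = 0x35B6
clock 4: out=0, reg = 0x9ADB
clock 5: out=1, reg = 0xCD6D
clock 6: out=1, reg = 0xE6B6

0xE6B6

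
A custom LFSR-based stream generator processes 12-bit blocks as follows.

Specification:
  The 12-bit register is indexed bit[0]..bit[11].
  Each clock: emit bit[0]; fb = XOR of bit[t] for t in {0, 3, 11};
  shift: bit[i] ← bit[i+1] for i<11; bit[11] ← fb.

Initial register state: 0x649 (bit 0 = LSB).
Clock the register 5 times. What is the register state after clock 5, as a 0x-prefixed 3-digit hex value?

reg_0 = 0x649
clock 1: out=1, reg = 0x324
clock 2: out=0, reg = 0x192
clock 3: out=0, reg = 0x0C9
clock 4: out=1, reg = 0x064
clock 5: out=0, reg = 0x032

0x032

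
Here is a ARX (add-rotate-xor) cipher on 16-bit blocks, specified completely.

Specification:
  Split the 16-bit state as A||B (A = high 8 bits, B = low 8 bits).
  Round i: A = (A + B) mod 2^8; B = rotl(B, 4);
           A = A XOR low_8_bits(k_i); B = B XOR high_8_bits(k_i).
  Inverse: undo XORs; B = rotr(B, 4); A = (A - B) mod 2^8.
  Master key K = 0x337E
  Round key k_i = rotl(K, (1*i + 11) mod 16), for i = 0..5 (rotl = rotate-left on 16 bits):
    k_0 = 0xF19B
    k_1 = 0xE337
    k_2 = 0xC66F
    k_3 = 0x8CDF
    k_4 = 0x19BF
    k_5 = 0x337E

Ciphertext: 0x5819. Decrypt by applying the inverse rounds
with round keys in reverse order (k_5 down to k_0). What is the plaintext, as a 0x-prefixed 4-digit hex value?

s_0 = ciphertext = 0x5819
s_1 = InvRound(s_0, k_5) = 0x84A2
s_2 = InvRound(s_1, k_4) = 0x80BB
s_3 = InvRound(s_2, k_3) = 0xEC73
s_4 = InvRound(s_3, k_2) = 0x285B
s_5 = InvRound(s_4, k_1) = 0x948B
s_6 = InvRound(s_5, k_0) = 0x68A7

0x68A7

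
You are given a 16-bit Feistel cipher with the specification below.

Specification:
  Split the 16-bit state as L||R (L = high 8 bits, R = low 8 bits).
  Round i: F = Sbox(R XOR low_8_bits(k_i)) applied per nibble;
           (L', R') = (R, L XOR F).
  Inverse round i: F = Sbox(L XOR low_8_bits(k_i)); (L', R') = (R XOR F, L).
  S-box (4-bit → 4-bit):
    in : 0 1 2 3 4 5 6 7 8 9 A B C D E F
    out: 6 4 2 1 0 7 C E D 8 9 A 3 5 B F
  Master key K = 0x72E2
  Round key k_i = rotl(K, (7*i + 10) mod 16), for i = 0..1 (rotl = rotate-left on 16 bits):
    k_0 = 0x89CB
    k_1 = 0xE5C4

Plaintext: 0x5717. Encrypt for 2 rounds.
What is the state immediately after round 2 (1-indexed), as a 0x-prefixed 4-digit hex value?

0x0421

s_0 = plaintext = 0x5717
s_1 = Round(s_0, k_0) = 0x1704
s_2 = Round(s_1, k_1) = 0x0421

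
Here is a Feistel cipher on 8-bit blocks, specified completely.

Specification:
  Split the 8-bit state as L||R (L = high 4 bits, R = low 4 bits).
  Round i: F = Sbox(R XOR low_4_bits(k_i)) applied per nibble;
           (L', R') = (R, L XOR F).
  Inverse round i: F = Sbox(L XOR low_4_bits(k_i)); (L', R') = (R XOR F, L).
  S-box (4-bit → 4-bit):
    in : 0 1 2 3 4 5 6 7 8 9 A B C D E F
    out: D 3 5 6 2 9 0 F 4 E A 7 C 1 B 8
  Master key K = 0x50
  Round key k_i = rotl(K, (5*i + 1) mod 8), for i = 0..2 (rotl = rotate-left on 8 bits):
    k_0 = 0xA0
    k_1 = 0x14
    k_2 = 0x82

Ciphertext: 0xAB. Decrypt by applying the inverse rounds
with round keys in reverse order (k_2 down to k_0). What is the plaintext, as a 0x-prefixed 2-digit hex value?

s_0 = ciphertext = 0xAB
s_1 = InvRound(s_0, k_2) = 0xFA
s_2 = InvRound(s_1, k_1) = 0xDF
s_3 = InvRound(s_2, k_0) = 0xED

0xED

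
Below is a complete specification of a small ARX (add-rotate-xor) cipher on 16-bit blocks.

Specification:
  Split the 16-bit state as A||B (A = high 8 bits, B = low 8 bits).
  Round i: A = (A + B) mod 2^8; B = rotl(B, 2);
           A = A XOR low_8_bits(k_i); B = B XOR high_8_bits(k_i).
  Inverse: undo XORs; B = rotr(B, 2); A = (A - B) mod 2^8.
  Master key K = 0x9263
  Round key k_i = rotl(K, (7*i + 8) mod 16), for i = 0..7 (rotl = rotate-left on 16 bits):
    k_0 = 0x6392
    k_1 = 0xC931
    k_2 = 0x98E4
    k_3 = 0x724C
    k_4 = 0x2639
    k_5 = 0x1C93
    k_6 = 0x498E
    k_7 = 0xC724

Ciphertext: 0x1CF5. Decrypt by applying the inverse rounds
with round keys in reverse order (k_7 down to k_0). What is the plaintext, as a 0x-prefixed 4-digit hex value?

0x5D0B

s_0 = ciphertext = 0x1CF5
s_1 = InvRound(s_0, k_7) = 0xAC8C
s_2 = InvRound(s_1, k_6) = 0xB171
s_3 = InvRound(s_2, k_5) = 0xC75B
s_4 = InvRound(s_3, k_4) = 0x9F5F
s_5 = InvRound(s_4, k_3) = 0x884B
s_6 = InvRound(s_5, k_2) = 0x78F4
s_7 = InvRound(s_6, k_1) = 0xFA4F
s_8 = InvRound(s_7, k_0) = 0x5D0B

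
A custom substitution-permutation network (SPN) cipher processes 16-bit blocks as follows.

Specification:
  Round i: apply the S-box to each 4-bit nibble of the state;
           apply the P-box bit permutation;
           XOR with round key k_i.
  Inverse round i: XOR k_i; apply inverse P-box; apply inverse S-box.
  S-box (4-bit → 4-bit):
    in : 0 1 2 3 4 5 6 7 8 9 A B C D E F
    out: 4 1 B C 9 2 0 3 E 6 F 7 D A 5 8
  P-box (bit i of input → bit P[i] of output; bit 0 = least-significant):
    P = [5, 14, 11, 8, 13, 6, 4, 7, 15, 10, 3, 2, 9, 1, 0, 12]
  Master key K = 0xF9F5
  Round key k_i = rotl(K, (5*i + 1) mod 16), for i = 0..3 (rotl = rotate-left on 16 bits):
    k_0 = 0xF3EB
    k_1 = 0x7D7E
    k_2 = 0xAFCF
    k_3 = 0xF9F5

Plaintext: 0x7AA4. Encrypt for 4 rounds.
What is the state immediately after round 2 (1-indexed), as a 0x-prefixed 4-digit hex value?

0x9D78

s_0 = plaintext = 0x7AA4
s_1 = Round(s_0, k_0) = 0x5415
s_2 = Round(s_1, k_1) = 0x9D78
s_3 = Round(s_2, k_2) = 0xC288
s_4 = Round(s_3, k_3) = 0x2620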